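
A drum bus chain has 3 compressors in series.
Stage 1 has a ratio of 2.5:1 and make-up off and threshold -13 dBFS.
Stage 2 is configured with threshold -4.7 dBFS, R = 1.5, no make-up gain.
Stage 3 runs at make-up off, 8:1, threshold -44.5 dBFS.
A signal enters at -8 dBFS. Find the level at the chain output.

Stage 1: 5 dB above -13 dBFS, reduced 2.5:1 to 2 dB above → -11 dBFS.
Stage 2: below threshold (-11 ≤ -4.7); passes unchanged; output -11 dBFS.
Stage 3: 33.5 dB above -44.5 dBFS, reduced 8:1 to 4.1875 dB above → -40.3125 dBFS.

-40.3125 dBFS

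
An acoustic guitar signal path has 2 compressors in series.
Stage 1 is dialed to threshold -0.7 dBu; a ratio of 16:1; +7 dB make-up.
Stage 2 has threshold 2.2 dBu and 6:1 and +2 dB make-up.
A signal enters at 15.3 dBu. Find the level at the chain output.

5.05 dBu

Stage 1: 15.3 dBu is 16 dB over -0.7 dBu; at 16:1 that becomes 1 dB over, giving 0.3 dBu; +7 dB make-up → 7.3 dBu.
Stage 2: overshoot 5.1 dB → 5.1/6 = 0.85 dB → 3.05 dBu; +2 dB make-up → 5.05 dBu.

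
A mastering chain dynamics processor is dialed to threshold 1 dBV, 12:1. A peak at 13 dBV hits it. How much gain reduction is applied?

11 dB

Overshoot = 13 − 1 = 12 dB.
At 12:1, output sits 12/12 = 1 dB above threshold.
GR = overshoot in − overshoot out = 12 − 1 = 11 dB.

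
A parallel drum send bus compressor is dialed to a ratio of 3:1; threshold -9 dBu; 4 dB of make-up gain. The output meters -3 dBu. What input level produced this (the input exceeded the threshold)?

Before make-up, the level was -3 − 4 = -7 dBu.
The compressed level sits -7 − (-9) = 2 dB over threshold.
Before 3:1 compression the overshoot was 2 × 3 = 6 dB, so input = -9 + 6 = -3 dBu.

-3 dBu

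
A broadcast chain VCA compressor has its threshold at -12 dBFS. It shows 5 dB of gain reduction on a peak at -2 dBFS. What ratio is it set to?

Input overshoot = -2 − (-12) = 10 dB.
Output overshoot = 10 − 5 = 5 dB.
Ratio = input overshoot / output overshoot = 10 / 5 = 2.

2:1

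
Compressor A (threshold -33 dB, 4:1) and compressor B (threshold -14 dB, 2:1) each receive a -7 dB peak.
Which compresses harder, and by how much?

A: 26 dB over, compressed to 6.5 dB over, so 19.5 dB of GR.
B: 7 dB over, compressed to 3.5 dB over, so 3.5 dB of GR.
A applies 16 dB more gain reduction.

A, by 16 dB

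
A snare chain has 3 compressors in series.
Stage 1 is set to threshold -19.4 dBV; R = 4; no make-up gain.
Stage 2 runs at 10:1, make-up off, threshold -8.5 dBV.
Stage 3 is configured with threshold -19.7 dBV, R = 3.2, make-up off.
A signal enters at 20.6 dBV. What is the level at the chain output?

Stage 1: 40 dB above -19.4 dBV, reduced 4:1 to 10 dB above → -9.4 dBV.
Stage 2: -9.4 dBV ≤ -8.5 dBV, so stage 2 doesn't engage; output -9.4 dBV.
Stage 3: 10.3 dB above -19.7 dBV, reduced 3.2:1 to 3.21875 dB above → -16.48125 dBV.

-16.48125 dBV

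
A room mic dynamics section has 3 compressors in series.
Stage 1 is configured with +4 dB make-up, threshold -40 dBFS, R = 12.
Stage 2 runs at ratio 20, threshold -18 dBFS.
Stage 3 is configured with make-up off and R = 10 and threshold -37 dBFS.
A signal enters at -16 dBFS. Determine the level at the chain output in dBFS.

-36.7 dBFS

Stage 1: -16 dBFS is 24 dB over -40 dBFS; at 12:1 that becomes 2 dB over, giving -38 dBFS; +4 dB make-up → -34 dBFS.
Stage 2: below threshold (-34 ≤ -18); passes unchanged; output -34 dBFS.
Stage 3: overshoot 3 dB → 3/10 = 0.3 dB → -36.7 dBFS.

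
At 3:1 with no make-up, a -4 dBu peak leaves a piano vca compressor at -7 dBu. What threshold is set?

Input is 4.5 dB above T (since output overshoot × R = input overshoot: (-7 − T)·3 = -4 − T gives T = -8.5 dBu).
Check: -8.5 + (-4 − (-8.5))/3 = -8.5 + 1.5 = -7 dBu. ✓

-8.5 dBu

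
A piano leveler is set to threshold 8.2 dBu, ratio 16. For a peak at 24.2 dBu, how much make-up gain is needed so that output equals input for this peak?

Without make-up, output = threshold + overshoot/16 = 8.2 + 1 = 9.2 dBu.
Gap to target: 15 dB.

15 dB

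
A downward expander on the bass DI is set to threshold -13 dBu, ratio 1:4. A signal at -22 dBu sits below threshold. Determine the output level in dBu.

-49 dBu

The input is 9 dB below the -13 dBu threshold.
A 1:4 expander multiplies undershoot by 4: 9 × 4 = 36 dB below threshold.
Output = -13 − 36 = -49 dBu.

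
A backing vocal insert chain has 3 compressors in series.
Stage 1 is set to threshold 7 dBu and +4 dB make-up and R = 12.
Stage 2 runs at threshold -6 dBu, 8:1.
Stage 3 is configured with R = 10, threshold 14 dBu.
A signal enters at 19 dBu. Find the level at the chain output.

-3.75 dBu

Stage 1: overshoot 12 dB → 12/12 = 1 dB → 8 dBu; +4 dB make-up → 12 dBu.
Stage 2: overshoot 18 dB → 18/8 = 2.25 dB → -3.75 dBu.
Stage 3: below threshold (-3.75 ≤ 14); passes unchanged; output -3.75 dBu.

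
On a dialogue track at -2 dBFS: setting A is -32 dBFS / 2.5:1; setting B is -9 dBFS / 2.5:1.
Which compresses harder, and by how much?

A, by 13.8 dB

A: overshoot 30 dB → output overshoot 12 dB → GR 18 dB.
B: overshoot 7 dB → output overshoot 2.8 dB → GR 4.2 dB.
A applies 13.8 dB more gain reduction.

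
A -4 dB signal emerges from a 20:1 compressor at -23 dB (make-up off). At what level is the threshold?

Let T be the threshold. Output overshoot = (input overshoot)/R, so -23 − T = (-4 − T)/20.
20·(-23 − T) = -4 − T → 19·T = -460 − (-4) = -456.
T = -456/19 = -24 dB.

-24 dB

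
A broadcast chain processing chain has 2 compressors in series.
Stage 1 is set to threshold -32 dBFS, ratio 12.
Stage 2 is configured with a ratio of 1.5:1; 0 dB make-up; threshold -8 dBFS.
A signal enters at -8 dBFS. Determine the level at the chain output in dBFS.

-30 dBFS

Stage 1: overshoot 24 dB → 24/12 = 2 dB → -30 dBFS.
Stage 2: below threshold (-30 ≤ -8); passes unchanged; output -30 dBFS.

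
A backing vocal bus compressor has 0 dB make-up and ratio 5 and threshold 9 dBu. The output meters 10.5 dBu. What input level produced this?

16.5 dBu

The compressed level sits 10.5 − 9 = 1.5 dB over threshold.
Undo the ratio: input overshoot = 1.5 × 5 = 7.5 dB, giving input = 16.5 dBu.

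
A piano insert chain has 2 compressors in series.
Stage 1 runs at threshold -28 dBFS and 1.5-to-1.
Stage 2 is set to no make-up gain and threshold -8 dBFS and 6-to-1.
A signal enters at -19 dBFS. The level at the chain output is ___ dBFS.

Stage 1: overshoot 9 dB → 9/1.5 = 6 dB → -22 dBFS.
Stage 2: -22 dBFS ≤ -8 dBFS, so stage 2 doesn't engage; output -22 dBFS.

-22 dBFS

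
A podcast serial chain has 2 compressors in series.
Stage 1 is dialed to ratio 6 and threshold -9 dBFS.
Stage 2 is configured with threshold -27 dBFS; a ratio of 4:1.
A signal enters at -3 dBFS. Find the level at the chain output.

-22.25 dBFS

Stage 1: 6 dB above -9 dBFS, reduced 6:1 to 1 dB above → -8 dBFS.
Stage 2: 19 dB above -27 dBFS, reduced 4:1 to 4.75 dB above → -22.25 dBFS.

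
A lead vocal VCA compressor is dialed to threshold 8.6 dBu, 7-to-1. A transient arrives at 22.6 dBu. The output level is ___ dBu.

10.6 dBu

22.6 dBu sits 14 dB over threshold.
The 14 dB excess becomes 2 dB after 7:1 reduction.
So the level is 8.6 + 2 = 10.6 dBu.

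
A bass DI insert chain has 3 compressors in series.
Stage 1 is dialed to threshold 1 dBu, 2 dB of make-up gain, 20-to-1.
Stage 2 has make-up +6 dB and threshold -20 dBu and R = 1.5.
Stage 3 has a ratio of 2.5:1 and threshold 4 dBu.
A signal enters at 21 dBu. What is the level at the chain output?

Stage 1: overshoot 20 dB → 20/20 = 1 dB → 2 dBu; +2 dB make-up → 4 dBu.
Stage 2: 24 dB above -20 dBu, reduced 1.5:1 to 16 dB above → -4 dBu; +6 dB make-up → 2 dBu.
Stage 3: below threshold (2 ≤ 4); passes unchanged; output 2 dBu.

2 dBu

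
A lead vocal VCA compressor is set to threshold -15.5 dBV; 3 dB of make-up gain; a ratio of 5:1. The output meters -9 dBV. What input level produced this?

2 dBV

Before make-up, the level was -9 − 3 = -12 dBV.
The compressed level sits -12 − (-15.5) = 3.5 dB over threshold.
Undo the ratio: input overshoot = 3.5 × 5 = 17.5 dB, giving input = 2 dBV.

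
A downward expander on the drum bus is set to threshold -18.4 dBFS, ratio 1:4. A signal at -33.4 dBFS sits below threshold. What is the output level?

-78.4 dBFS

Below threshold, a 1:4 expander applies gain = (4−1)×(T − x) of attenuation.
(4−1) × 15 = 45 dB, so output = -33.4 − 45 = -78.4 dBFS.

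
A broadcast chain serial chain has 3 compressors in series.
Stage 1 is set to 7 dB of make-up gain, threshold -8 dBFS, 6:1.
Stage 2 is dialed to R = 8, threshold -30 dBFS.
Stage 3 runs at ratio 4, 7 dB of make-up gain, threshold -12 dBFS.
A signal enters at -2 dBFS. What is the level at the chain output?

Stage 1: -2 dBFS is 6 dB over -8 dBFS; at 6:1 that becomes 1 dB over, giving -7 dBFS; +7 dB make-up → 0 dBFS.
Stage 2: 0 dBFS is 30 dB over -30 dBFS; at 8:1 that becomes 3.75 dB over, giving -26.25 dBFS.
Stage 3: below threshold (-26.25 ≤ -12); passes unchanged; make-up brings it to -19.25 dBFS.

-19.25 dBFS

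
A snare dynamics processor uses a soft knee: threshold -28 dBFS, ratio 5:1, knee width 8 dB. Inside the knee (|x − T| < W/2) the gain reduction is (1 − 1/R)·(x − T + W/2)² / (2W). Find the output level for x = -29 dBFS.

x − T + W/2 = -29 − (-28) + 4 = 3.
GR = (1 − 1/5) × 3² / 16 = 0.8 × 9 / 16 = 0.45 dB.
Output = -29 − 0.45 = -29.45 dBFS.

-29.45 dBFS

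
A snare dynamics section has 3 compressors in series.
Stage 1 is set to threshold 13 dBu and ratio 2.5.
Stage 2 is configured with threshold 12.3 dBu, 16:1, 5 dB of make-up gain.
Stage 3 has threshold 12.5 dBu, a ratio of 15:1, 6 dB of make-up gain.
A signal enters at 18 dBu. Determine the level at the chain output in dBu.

Stage 1: overshoot 5 dB → 5/2.5 = 2 dB → 15 dBu.
Stage 2: 15 dBu is 2.7 dB over 12.3 dBu; at 16:1 that becomes 0.16875 dB over, giving 12.46875 dBu; +5 dB make-up → 17.46875 dBu.
Stage 3: 17.46875 dBu is 4.96875 dB over 12.5 dBu; at 15:1 that becomes 0.33125 dB over, giving 12.83125 dBu; +6 dB make-up → 18.83125 dBu.

18.83125 dBu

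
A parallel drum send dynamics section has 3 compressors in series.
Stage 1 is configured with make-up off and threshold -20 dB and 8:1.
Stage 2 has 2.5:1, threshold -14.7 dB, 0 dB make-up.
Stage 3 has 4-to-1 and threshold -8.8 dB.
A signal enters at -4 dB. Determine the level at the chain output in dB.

Stage 1: -4 dB is 16 dB over -20 dB; at 8:1 that becomes 2 dB over, giving -18 dB.
Stage 2: -18 dB is at or below the -14.7 dB threshold — no compression; output -18 dB.
Stage 3: -18 dB is at or below the -8.8 dB threshold — no compression; output -18 dB.

-18 dB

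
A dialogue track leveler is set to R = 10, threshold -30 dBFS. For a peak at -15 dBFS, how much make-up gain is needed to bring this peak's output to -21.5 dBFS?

7 dB

The peak compresses to -30 + 15/10 = -28.5 dBFS.
To reach -21.5 dBFS requires -21.5 − (-28.5) = 7 dB of make-up.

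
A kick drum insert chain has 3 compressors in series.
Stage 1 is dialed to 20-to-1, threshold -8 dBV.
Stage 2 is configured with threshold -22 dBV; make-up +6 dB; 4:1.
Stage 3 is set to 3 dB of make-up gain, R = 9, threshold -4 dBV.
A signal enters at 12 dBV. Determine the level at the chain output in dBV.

Stage 1: 20 dB above -8 dBV, reduced 20:1 to 1 dB above → -7 dBV.
Stage 2: -7 dBV is 15 dB over -22 dBV; at 4:1 that becomes 3.75 dB over, giving -18.25 dBV; +6 dB make-up → -12.25 dBV.
Stage 3: -12.25 dBV ≤ -4 dBV, so stage 3 doesn't engage; make-up brings it to -9.25 dBV.

-9.25 dBV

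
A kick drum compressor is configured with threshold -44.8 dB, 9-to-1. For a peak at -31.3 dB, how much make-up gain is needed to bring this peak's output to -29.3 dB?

14 dB

Overshoot 13.5 dB → 13.5/9 = 1.5 dB after compression, so the compressed level is -44.8 + 1.5 = -43.3 dB.
Make-up = target − compressed = -29.3 − (-43.3) = 14 dB.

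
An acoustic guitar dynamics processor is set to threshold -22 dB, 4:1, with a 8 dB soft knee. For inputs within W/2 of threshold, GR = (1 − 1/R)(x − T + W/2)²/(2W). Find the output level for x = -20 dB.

-21.6875 dB

x − T + W/2 = -20 − (-22) + 4 = 6.
GR = (1 − 1/4) × 6² / 16 = 0.75 × 36 / 16 = 1.6875 dB.
Output = -20 − 1.6875 = -21.6875 dB.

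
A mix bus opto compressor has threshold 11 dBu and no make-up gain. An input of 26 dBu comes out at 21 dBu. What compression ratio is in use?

Input overshoot = 26 − 11 = 15 dB; output overshoot = 21 − 11 = 10 dB.
Ratio = 15 / 10 = 1.5.

1.5:1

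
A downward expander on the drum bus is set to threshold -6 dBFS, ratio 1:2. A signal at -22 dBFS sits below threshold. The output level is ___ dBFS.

Below threshold, a 1:2 expander applies gain = (2−1)×(T − x) of attenuation.
(2−1) × 16 = 16 dB, so output = -22 − 16 = -38 dBFS.

-38 dBFS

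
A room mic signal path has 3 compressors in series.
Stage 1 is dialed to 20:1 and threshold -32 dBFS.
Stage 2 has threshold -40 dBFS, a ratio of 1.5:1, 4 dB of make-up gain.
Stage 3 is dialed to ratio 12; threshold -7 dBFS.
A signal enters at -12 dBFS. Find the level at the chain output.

-30 dBFS

Stage 1: -12 dBFS is 20 dB over -32 dBFS; at 20:1 that becomes 1 dB over, giving -31 dBFS.
Stage 2: 9 dB above -40 dBFS, reduced 1.5:1 to 6 dB above → -34 dBFS; +4 dB make-up → -30 dBFS.
Stage 3: -30 dBFS ≤ -7 dBFS, so stage 3 doesn't engage; output -30 dBFS.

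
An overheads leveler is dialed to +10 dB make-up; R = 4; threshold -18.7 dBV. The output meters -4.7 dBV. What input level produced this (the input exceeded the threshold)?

-2.7 dBV

Stripping the +10 dB make-up gives -14.7 dBV at the gain stage.
Post-compression overshoot = -14.7 − (-18.7) = 4 dB.
Undo the ratio: input overshoot = 4 × 4 = 16 dB, giving input = -2.7 dBV.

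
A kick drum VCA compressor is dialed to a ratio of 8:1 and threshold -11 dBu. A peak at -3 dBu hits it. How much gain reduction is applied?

Overshoot = -3 − (-11) = 8 dB.
After 8:1 compression the overshoot becomes 8/8 = 1 dB.
GR = overshoot in − overshoot out = 8 − 1 = 7 dB.

7 dB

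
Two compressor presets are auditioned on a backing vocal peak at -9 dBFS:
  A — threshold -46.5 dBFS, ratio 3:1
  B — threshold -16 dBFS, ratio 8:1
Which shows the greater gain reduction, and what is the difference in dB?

A: 37.5 dB over, compressed to 12.5 dB over, so 25 dB of GR.
B: 7 dB over, compressed to 0.875 dB over, so 6.125 dB of GR.
A reduces 18.875 dB more.

A, by 18.875 dB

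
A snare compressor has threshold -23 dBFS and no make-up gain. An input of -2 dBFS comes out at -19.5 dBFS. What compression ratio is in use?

Input overshoot = -2 − (-23) = 21 dB; output overshoot = -19.5 − (-23) = 3.5 dB.
Ratio = 21 / 3.5 = 6.

6:1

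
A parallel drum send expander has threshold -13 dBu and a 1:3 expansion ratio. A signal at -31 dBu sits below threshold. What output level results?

-67 dBu

Undershoot = (-13) − (-31) = 18 dB.
At 1:3, that expands to 54 dB under threshold.
Output = -13 − 54 = -67 dBu.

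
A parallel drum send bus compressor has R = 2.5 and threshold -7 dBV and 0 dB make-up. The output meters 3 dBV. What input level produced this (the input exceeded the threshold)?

The compressed level sits 3 − (-7) = 10 dB over threshold.
Undo the ratio: input overshoot = 10 × 2.5 = 25 dB, giving input = 18 dBV.

18 dBV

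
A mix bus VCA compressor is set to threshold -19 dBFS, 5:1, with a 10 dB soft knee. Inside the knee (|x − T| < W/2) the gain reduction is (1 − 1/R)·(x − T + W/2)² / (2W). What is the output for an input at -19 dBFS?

x − T + W/2 = -19 − (-19) + 5 = 5.
GR = (1 − 1/5) × 5² / 20 = 0.8 × 25 / 20 = 1 dB.
Output = -19 − 1 = -20 dBFS.

-20 dBFS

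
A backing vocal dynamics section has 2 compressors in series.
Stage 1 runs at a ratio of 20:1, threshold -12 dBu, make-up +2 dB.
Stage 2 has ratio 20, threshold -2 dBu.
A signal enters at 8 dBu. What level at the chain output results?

-9 dBu

Stage 1: 20 dB above -12 dBu, reduced 20:1 to 1 dB above → -11 dBu; +2 dB make-up → -9 dBu.
Stage 2: below threshold (-9 ≤ -2); passes unchanged; output -9 dBu.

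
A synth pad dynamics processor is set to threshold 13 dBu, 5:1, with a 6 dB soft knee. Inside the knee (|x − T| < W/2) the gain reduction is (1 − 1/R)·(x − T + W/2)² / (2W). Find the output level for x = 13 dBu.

x − T + W/2 = 13 − 13 + 3 = 3.
GR = (1 − 1/5) × 3² / 12 = 0.8 × 9 / 12 = 0.6 dB.
Output = 13 − 0.6 = 12.4 dBu.

12.4 dBu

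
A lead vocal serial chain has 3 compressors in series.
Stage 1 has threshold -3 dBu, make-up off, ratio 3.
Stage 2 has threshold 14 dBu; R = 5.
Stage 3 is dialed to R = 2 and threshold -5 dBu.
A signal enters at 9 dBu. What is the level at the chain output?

-2 dBu

Stage 1: 12 dB above -3 dBu, reduced 3:1 to 4 dB above → 1 dBu.
Stage 2: below threshold (1 ≤ 14); passes unchanged; output 1 dBu.
Stage 3: 6 dB above -5 dBu, reduced 2:1 to 3 dB above → -2 dBu.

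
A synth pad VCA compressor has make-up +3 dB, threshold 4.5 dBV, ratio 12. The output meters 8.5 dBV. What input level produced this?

Remove make-up: 8.5 − 3 = 5.5 dBV.
That's 1 dB above the 4.5 dBV threshold.
Input overshoot = R × output overshoot = 12 dB → input = 4.5 + 12 = 16.5 dBV.

16.5 dBV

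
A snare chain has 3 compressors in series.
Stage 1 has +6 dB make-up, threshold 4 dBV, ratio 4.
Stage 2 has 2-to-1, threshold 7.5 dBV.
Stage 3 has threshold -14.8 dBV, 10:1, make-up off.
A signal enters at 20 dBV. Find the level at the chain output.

-12.245 dBV

Stage 1: 20 dBV is 16 dB over 4 dBV; at 4:1 that becomes 4 dB over, giving 8 dBV; +6 dB make-up → 14 dBV.
Stage 2: overshoot 6.5 dB → 6.5/2 = 3.25 dB → 10.75 dBV.
Stage 3: overshoot 25.55 dB → 25.55/10 = 2.555 dB → -12.245 dBV.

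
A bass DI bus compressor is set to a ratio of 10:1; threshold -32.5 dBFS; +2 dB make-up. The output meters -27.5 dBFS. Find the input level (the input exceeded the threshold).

-2.5 dBFS

Before make-up, the level was -27.5 − 2 = -29.5 dBFS.
The compressed level sits -29.5 − (-32.5) = 3 dB over threshold.
Input overshoot = R × output overshoot = 30 dB → input = -32.5 + 30 = -2.5 dBFS.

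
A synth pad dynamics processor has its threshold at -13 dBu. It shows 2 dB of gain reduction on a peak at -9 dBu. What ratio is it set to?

2:1

Input overshoot = -9 − (-13) = 4 dB.
Output overshoot = 4 − 2 = 2 dB.
Ratio = input overshoot / output overshoot = 4 / 2 = 2.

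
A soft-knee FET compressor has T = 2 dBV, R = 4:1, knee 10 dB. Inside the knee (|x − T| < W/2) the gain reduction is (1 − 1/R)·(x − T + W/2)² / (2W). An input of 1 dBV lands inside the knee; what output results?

0.4 dBV

x − T + W/2 = 1 − 2 + 5 = 4.
GR = (1 − 1/4) × 4² / 20 = 0.75 × 16 / 20 = 0.6 dB.
Output = 1 − 0.6 = 0.4 dBV.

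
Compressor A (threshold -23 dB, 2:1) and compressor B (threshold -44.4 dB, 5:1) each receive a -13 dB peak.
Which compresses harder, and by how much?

B, by 20.12 dB

A: GR = 10 − 10/2 = 5 dB.
B: GR = 31.4 − 31.4/5 = 25.12 dB.
B applies 20.12 dB more gain reduction.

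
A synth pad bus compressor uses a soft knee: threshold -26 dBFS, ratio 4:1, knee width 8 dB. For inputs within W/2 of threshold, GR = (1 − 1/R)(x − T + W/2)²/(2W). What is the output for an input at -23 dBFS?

x − T + W/2 = -23 − (-26) + 4 = 7.
GR = (1 − 1/4) × 7² / 16 = 0.75 × 49 / 16 = 2.296875 dB.
Output = -23 − 2.296875 = -25.296875 dBFS.

-25.296875 dBFS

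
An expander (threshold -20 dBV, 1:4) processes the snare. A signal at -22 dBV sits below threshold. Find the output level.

-28 dBV

Below threshold, a 1:4 expander applies gain = (4−1)×(T − x) of attenuation.
(4−1) × 2 = 6 dB, so output = -22 − 6 = -28 dBV.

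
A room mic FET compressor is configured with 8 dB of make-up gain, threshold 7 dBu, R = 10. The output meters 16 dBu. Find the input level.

17 dBu

Before make-up, the level was 16 − 8 = 8 dBu.
Post-compression overshoot = 8 − 7 = 1 dB.
Input overshoot = R × output overshoot = 10 dB → input = 7 + 10 = 17 dBu.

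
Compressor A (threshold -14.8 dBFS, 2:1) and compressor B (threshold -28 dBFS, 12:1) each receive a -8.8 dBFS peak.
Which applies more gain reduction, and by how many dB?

A: GR = 6 − 6/2 = 3 dB.
B: GR = 19.2 − 19.2/12 = 17.6 dB.
B reduces 14.6 dB more.

B, by 14.6 dB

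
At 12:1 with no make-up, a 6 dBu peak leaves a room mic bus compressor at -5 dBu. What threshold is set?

-6 dBu

Gain reduction = 6 − (-5) = 11 dB; output overshoot = GR / (R − 1) = 11 / 11 = 1 dB.
Threshold = output − output overshoot = -5 − 1 = -6 dBu.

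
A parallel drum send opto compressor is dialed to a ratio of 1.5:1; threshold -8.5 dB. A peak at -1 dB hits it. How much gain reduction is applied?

2.5 dB

Overshoot = -1 − (-8.5) = 7.5 dB.
A 1.5:1 ratio leaves 5 dB of that excess.
Gain reduction = 7.5 − 5 = 2.5 dB.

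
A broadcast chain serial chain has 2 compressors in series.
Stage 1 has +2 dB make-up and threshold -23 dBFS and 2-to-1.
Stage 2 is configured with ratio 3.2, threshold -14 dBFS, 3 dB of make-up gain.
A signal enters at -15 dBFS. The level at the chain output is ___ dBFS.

-14 dBFS

Stage 1: 8 dB above -23 dBFS, reduced 2:1 to 4 dB above → -19 dBFS; +2 dB make-up → -17 dBFS.
Stage 2: below threshold (-17 ≤ -14); passes unchanged; make-up brings it to -14 dBFS.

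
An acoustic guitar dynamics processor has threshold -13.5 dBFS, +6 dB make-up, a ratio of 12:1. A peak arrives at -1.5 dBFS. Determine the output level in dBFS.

-6.5 dBFS

-1.5 dBFS sits 12 dB over threshold.
At 12:1 the overshoot is divided by 12, leaving 1 dB above threshold.
That puts the output at -12.5 dBFS; make-up adds 6 dB, giving -6.5 dBFS.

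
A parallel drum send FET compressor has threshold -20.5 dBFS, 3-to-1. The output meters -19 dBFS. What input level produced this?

-16 dBFS

That's 1.5 dB above the -20.5 dBFS threshold.
Input overshoot = R × output overshoot = 4.5 dB → input = -20.5 + 4.5 = -16 dBFS.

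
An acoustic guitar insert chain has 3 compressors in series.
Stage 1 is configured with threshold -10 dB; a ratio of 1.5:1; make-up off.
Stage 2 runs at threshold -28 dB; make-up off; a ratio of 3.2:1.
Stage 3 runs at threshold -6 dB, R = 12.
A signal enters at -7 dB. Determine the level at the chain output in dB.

Stage 1: 3 dB above -10 dB, reduced 1.5:1 to 2 dB above → -8 dB.
Stage 2: 20 dB above -28 dB, reduced 3.2:1 to 6.25 dB above → -21.75 dB.
Stage 3: -21.75 dB ≤ -6 dB, so stage 3 doesn't engage; output -21.75 dB.

-21.75 dB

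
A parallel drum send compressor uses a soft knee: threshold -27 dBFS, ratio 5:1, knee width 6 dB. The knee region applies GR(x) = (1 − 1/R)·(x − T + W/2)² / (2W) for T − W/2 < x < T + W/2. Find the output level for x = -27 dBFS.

-27.6 dBFS

x − T + W/2 = -27 − (-27) + 3 = 3.
GR = (1 − 1/5) × 3² / 12 = 0.8 × 9 / 12 = 0.6 dB.
Output = -27 − 0.6 = -27.6 dBFS.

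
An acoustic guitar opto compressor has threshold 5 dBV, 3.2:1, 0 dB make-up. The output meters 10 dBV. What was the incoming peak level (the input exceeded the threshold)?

That's 5 dB above the 5 dBV threshold.
Undo the ratio: input overshoot = 5 × 3.2 = 16 dB, giving input = 21 dBV.

21 dBV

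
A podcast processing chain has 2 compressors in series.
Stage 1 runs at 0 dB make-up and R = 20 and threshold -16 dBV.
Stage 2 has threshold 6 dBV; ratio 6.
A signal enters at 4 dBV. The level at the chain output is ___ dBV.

-15 dBV

Stage 1: 20 dB above -16 dBV, reduced 20:1 to 1 dB above → -15 dBV.
Stage 2: below threshold (-15 ≤ 6); passes unchanged; output -15 dBV.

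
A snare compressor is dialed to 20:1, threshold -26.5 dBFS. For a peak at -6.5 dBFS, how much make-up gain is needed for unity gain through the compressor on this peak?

Without make-up, output = threshold + overshoot/20 = -26.5 + 1 = -25.5 dBFS.
Gap to target: 19 dB.

19 dB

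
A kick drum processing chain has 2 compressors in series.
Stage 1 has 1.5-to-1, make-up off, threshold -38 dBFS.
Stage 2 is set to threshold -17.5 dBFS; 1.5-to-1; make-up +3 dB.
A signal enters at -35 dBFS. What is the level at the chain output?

-33 dBFS

Stage 1: overshoot 3 dB → 3/1.5 = 2 dB → -36 dBFS.
Stage 2: -36 dBFS ≤ -17.5 dBFS, so stage 2 doesn't engage; make-up brings it to -33 dBFS.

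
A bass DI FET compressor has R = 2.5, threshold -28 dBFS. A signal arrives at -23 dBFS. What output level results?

-26 dBFS

Overshoot: -23 − (-28) = 5 dB.
At 2.5:1 the overshoot is divided by 2.5, leaving 2 dB above threshold.
That puts the output at -26 dBFS.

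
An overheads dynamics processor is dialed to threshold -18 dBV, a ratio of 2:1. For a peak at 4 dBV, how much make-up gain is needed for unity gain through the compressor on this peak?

11 dB

The peak compresses to -18 + 22/2 = -7 dBV.
To reach 4 dBV requires 4 − (-7) = 11 dB of make-up.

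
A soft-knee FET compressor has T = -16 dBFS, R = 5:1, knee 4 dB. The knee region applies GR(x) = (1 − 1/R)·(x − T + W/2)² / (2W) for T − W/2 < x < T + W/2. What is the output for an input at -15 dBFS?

x − T + W/2 = -15 − (-16) + 2 = 3.
GR = (1 − 1/5) × 3² / 8 = 0.8 × 9 / 8 = 0.9 dB.
Output = -15 − 0.9 = -15.9 dBFS.

-15.9 dBFS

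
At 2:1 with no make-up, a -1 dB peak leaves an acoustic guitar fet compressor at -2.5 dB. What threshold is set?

Input is 3 dB above T (since output overshoot × R = input overshoot: (-2.5 − T)·2 = -1 − T gives T = -4 dB).
Check: -4 + (-1 − (-4))/2 = -4 + 1.5 = -2.5 dB. ✓

-4 dB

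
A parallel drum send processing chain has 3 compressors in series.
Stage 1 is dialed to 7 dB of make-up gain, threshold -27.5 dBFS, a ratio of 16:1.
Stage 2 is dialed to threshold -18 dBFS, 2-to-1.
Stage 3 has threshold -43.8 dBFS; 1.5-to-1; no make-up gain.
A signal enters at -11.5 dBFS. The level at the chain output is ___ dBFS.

-27.6 dBFS

Stage 1: 16 dB above -27.5 dBFS, reduced 16:1 to 1 dB above → -26.5 dBFS; +7 dB make-up → -19.5 dBFS.
Stage 2: -19.5 dBFS is at or below the -18 dBFS threshold — no compression; output -19.5 dBFS.
Stage 3: overshoot 24.3 dB → 24.3/1.5 = 16.2 dB → -27.6 dBFS.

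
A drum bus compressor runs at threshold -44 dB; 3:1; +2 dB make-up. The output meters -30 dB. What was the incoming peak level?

Remove make-up: -30 − 2 = -32 dB.
That's 12 dB above the -44 dB threshold.
Before 3:1 compression the overshoot was 12 × 3 = 36 dB, so input = -44 + 36 = -8 dB.

-8 dB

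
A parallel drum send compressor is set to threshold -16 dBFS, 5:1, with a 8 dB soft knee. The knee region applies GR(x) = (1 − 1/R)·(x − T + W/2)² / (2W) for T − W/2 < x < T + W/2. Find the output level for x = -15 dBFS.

x − T + W/2 = -15 − (-16) + 4 = 5.
GR = (1 − 1/5) × 5² / 16 = 0.8 × 25 / 16 = 1.25 dB.
Output = -15 − 1.25 = -16.25 dBFS.

-16.25 dBFS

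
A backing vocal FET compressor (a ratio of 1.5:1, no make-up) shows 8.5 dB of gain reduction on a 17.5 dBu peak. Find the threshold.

-8 dBu

Let T be the threshold. Output overshoot = (input overshoot)/R, so 9 − T = (17.5 − T)/1.5.
1.5·(9 − T) = 17.5 − T → 0.5·T = 13.5 − 17.5 = -4.
T = -4/0.5 = -8 dBu.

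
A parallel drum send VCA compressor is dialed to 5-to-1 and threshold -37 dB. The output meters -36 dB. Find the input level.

The compressed level sits -36 − (-37) = 1 dB over threshold.
Before 5:1 compression the overshoot was 1 × 5 = 5 dB, so input = -37 + 5 = -32 dB.

-32 dB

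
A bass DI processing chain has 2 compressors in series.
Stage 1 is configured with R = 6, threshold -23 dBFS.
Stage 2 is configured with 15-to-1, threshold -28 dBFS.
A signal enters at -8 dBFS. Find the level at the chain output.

Stage 1: overshoot 15 dB → 15/6 = 2.5 dB → -20.5 dBFS.
Stage 2: 7.5 dB above -28 dBFS, reduced 15:1 to 0.5 dB above → -27.5 dBFS.

-27.5 dBFS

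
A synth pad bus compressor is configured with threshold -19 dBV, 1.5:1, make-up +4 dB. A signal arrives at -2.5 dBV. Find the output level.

-2.5 dBV sits 16.5 dB over threshold.
The 16.5 dB excess becomes 11 dB after 1.5:1 reduction.
That puts the output at -8 dBV; make-up adds 4 dB, giving -4 dBV.

-4 dBV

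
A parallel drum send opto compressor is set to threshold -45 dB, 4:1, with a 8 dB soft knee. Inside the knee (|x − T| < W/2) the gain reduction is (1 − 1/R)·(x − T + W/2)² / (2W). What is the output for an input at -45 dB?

x − T + W/2 = -45 − (-45) + 4 = 4.
GR = (1 − 1/4) × 4² / 16 = 0.75 × 16 / 16 = 0.75 dB.
Output = -45 − 0.75 = -45.75 dB.

-45.75 dB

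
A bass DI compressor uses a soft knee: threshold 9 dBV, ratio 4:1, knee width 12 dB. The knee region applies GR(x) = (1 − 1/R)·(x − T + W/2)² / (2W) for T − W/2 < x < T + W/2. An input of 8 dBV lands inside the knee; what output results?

x − T + W/2 = 8 − 9 + 6 = 5.
GR = (1 − 1/4) × 5² / 24 = 0.75 × 25 / 24 = 0.78125 dB.
Output = 8 − 0.78125 = 7.21875 dBV.

7.21875 dBV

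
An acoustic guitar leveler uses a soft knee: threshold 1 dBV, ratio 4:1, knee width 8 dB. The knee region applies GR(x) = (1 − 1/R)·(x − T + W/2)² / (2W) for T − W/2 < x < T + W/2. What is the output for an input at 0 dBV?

-0.421875 dBV

x − T + W/2 = 0 − 1 + 4 = 3.
GR = (1 − 1/4) × 3² / 16 = 0.75 × 9 / 16 = 0.421875 dB.
Output = 0 − 0.421875 = -0.421875 dBV.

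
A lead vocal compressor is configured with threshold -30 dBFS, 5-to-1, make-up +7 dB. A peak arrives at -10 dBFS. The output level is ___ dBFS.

-19 dBFS

Overshoot: -10 − (-30) = 20 dB.
5:1 compression reduces that to 20/5 = 4 dB over.
Output = -30 + 4 = -26 dBFS; make-up adds 7 dB, giving -19 dBFS.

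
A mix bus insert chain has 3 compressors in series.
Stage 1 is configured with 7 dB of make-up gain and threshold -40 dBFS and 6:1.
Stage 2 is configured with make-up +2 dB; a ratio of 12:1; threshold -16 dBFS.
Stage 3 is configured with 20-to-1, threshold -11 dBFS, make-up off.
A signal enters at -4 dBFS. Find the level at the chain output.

Stage 1: -4 dBFS is 36 dB over -40 dBFS; at 6:1 that becomes 6 dB over, giving -34 dBFS; +7 dB make-up → -27 dBFS.
Stage 2: -27 dBFS is at or below the -16 dBFS threshold — no compression; make-up brings it to -25 dBFS.
Stage 3: -25 dBFS ≤ -11 dBFS, so stage 3 doesn't engage; output -25 dBFS.

-25 dBFS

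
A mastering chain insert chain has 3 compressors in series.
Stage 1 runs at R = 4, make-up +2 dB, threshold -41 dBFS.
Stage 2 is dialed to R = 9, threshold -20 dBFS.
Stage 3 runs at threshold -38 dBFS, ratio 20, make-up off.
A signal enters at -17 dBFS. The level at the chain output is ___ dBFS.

-37.75 dBFS

Stage 1: 24 dB above -41 dBFS, reduced 4:1 to 6 dB above → -35 dBFS; +2 dB make-up → -33 dBFS.
Stage 2: -33 dBFS is at or below the -20 dBFS threshold — no compression; output -33 dBFS.
Stage 3: overshoot 5 dB → 5/20 = 0.25 dB → -37.75 dBFS.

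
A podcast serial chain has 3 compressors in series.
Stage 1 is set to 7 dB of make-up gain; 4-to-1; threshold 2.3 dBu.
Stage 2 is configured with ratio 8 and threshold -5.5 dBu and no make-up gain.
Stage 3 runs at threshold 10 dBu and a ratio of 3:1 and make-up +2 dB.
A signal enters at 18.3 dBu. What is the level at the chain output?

-1.15 dBu

Stage 1: overshoot 16 dB → 16/4 = 4 dB → 6.3 dBu; +7 dB make-up → 13.3 dBu.
Stage 2: overshoot 18.8 dB → 18.8/8 = 2.35 dB → -3.15 dBu.
Stage 3: -3.15 dBu ≤ 10 dBu, so stage 3 doesn't engage; make-up brings it to -1.15 dBu.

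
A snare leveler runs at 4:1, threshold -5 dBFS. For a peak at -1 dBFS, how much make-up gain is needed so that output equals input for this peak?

Overshoot 4 dB → 4/4 = 1 dB after compression, so the compressed level is -5 + 1 = -4 dBFS.
Make-up = target − compressed = -1 − (-4) = 3 dB.

3 dB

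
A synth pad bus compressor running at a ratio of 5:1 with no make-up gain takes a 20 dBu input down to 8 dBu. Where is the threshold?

5 dBu

Gain reduction = 20 − 8 = 12 dB; output overshoot = GR / (R − 1) = 12 / 4 = 3 dB.
Threshold = output − output overshoot = 8 − 3 = 5 dBu.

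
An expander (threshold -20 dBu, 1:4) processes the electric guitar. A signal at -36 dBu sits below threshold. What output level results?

Below threshold, a 1:4 expander applies gain = (4−1)×(T − x) of attenuation.
(4−1) × 16 = 48 dB, so output = -36 − 48 = -84 dBu.

-84 dBu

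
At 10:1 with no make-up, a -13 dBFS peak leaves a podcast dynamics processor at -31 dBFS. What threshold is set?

Input is 20 dB above T (since output overshoot × R = input overshoot: (-31 − T)·10 = -13 − T gives T = -33 dBFS).
Check: -33 + (-13 − (-33))/10 = -33 + 2 = -31 dBFS. ✓

-33 dBFS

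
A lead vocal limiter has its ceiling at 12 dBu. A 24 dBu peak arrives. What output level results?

The limiter clamps the peak to its 12 dBu ceiling.

12 dBu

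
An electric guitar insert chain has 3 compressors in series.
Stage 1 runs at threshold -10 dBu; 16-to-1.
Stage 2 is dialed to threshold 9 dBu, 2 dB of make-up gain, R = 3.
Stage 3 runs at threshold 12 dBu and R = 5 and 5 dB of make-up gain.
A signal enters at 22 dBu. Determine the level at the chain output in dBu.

Stage 1: overshoot 32 dB → 32/16 = 2 dB → -8 dBu.
Stage 2: -8 dBu is at or below the 9 dBu threshold — no compression; make-up brings it to -6 dBu.
Stage 3: below threshold (-6 ≤ 12); passes unchanged; make-up brings it to -1 dBu.

-1 dBu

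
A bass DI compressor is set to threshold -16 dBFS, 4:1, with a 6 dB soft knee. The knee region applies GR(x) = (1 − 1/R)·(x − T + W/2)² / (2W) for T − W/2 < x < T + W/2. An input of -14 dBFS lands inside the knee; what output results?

-15.5625 dBFS

x − T + W/2 = -14 − (-16) + 3 = 5.
GR = (1 − 1/4) × 5² / 12 = 0.75 × 25 / 12 = 1.5625 dB.
Output = -14 − 1.5625 = -15.5625 dBFS.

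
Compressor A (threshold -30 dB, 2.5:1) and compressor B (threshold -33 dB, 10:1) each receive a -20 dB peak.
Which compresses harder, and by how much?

B, by 5.7 dB

A: overshoot 10 dB → output overshoot 4 dB → GR 6 dB.
B: overshoot 13 dB → output overshoot 1.3 dB → GR 11.7 dB.
B applies 5.7 dB more gain reduction.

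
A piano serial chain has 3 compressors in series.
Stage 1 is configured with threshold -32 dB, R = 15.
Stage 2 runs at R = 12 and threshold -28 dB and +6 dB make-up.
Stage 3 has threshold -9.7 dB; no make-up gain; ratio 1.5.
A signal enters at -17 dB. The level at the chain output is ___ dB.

Stage 1: 15 dB above -32 dB, reduced 15:1 to 1 dB above → -31 dB.
Stage 2: -31 dB is at or below the -28 dB threshold — no compression; make-up brings it to -25 dB.
Stage 3: -25 dB ≤ -9.7 dB, so stage 3 doesn't engage; output -25 dB.

-25 dB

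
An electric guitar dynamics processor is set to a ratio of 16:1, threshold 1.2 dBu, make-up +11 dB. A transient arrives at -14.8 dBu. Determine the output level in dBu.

-3.8 dBu

-14.8 dBu is 16 dB below the 1.2 dBu threshold, so no gain reduction is applied.
Make-up gain adds 11 dB: -14.8 + 11 = -3.8 dBu.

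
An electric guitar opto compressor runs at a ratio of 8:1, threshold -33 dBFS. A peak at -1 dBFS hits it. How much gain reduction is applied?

28 dB

The signal is 32 dB above threshold.
A 8:1 ratio leaves 4 dB of that excess.
GR = overshoot in − overshoot out = 32 − 4 = 28 dB.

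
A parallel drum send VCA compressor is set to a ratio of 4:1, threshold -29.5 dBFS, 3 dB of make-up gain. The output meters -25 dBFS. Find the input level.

Stripping the +3 dB make-up gives -28 dBFS at the gain stage.
The compressed level sits -28 − (-29.5) = 1.5 dB over threshold.
Before 4:1 compression the overshoot was 1.5 × 4 = 6 dB, so input = -29.5 + 6 = -23.5 dBFS.

-23.5 dBFS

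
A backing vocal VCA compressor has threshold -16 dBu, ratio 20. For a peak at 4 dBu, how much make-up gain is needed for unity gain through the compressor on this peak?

Without make-up, output = threshold + overshoot/20 = -16 + 1 = -15 dBu.
Gap to target: 19 dB.

19 dB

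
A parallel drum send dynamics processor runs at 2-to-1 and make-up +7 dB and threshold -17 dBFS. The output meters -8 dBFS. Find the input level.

-13 dBFS

Remove make-up: -8 − 7 = -15 dBFS.
That's 2 dB above the -17 dBFS threshold.
Input overshoot = R × output overshoot = 4 dB → input = -17 + 4 = -13 dBFS.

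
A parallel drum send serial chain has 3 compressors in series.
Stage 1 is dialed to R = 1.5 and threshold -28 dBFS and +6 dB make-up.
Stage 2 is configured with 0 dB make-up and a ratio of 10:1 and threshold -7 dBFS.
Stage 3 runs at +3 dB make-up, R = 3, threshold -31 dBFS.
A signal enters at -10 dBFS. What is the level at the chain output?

Stage 1: -10 dBFS is 18 dB over -28 dBFS; at 1.5:1 that becomes 12 dB over, giving -16 dBFS; +6 dB make-up → -10 dBFS.
Stage 2: -10 dBFS is at or below the -7 dBFS threshold — no compression; output -10 dBFS.
Stage 3: 21 dB above -31 dBFS, reduced 3:1 to 7 dB above → -24 dBFS; +3 dB make-up → -21 dBFS.

-21 dBFS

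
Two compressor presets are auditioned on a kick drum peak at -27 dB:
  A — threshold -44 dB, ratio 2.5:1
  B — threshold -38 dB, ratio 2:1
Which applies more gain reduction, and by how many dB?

A, by 4.7 dB

A: 17 dB over, compressed to 6.8 dB over, so 10.2 dB of GR.
B: 11 dB over, compressed to 5.5 dB over, so 5.5 dB of GR.
A applies 4.7 dB more gain reduction.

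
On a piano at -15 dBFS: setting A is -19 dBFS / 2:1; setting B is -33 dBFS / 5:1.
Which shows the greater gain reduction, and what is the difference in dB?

A: GR = 4 − 4/2 = 2 dB.
B: GR = 18 − 18/5 = 14.4 dB.
Difference: 12.4 dB in favour of B.

B, by 12.4 dB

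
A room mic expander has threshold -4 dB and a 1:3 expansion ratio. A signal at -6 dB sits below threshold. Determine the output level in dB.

The input is 2 dB below the -4 dB threshold.
A 1:3 expander multiplies undershoot by 3: 2 × 3 = 6 dB below threshold.
Output = -4 − 6 = -10 dB.

-10 dB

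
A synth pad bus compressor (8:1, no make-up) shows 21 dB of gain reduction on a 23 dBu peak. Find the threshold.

-1 dBu

Gain reduction = 23 − 2 = 21 dB; output overshoot = GR / (R − 1) = 21 / 7 = 3 dB.
Threshold = output − output overshoot = 2 − 3 = -1 dBu.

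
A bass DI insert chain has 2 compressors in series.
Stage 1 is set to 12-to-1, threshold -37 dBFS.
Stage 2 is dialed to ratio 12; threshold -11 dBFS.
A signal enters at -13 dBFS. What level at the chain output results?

Stage 1: 24 dB above -37 dBFS, reduced 12:1 to 2 dB above → -35 dBFS.
Stage 2: below threshold (-35 ≤ -11); passes unchanged; output -35 dBFS.

-35 dBFS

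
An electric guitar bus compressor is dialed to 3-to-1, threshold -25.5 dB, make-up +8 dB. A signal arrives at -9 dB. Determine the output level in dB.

Overshoot: -9 − (-25.5) = 16.5 dB.
The 16.5 dB excess becomes 5.5 dB after 3:1 reduction.
That puts the output at -20 dB; make-up adds 8 dB, giving -12 dB.

-12 dB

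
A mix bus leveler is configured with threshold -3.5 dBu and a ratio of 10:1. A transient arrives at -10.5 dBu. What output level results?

-10.5 dBu is 7 dB below the -3.5 dBu threshold, so no gain reduction is applied.
Output = input = -10.5 dBu.

-10.5 dBu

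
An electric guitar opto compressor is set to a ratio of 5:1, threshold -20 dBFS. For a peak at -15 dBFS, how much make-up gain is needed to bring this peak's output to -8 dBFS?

11 dB

The peak compresses to -20 + 5/5 = -19 dBFS.
To reach -8 dBFS requires -8 − (-19) = 11 dB of make-up.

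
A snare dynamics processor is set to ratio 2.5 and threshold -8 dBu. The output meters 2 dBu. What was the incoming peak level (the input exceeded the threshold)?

The compressed level sits 2 − (-8) = 10 dB over threshold.
Undo the ratio: input overshoot = 10 × 2.5 = 25 dB, giving input = 17 dBu.

17 dBu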